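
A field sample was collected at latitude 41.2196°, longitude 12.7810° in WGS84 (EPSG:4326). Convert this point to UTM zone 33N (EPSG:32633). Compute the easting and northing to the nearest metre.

E 313993 m, N 4565509 m

Zone 33 central meridian λ₀ = 6×33 − 183 = 15°; Δλ = -2.2190°.
Transverse Mercator on WGS84 with k₀ = 0.9996 gives E = 313993.268 m, N = 4565509.318 m.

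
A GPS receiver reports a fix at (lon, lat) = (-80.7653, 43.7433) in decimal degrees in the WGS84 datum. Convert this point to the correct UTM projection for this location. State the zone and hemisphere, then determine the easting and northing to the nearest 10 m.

Longitude -80.7653° lies in the 6° band [-84°, -78°), giving zone 17; latitude is north of the equator, so 17N.
Zone 17 central meridian λ₀ = 6×17 − 183 = -81°; Δλ = +0.2347°.
Transverse Mercator on WGS84 with k₀ = 0.9996 gives E = 518897.805 m, N = 4843389.142 m.

Zone 17N: E 518900 m, N 4843390 m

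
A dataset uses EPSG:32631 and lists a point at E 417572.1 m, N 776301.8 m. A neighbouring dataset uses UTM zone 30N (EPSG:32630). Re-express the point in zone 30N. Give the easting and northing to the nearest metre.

E 1081044 m, N 779500 m

UTM 31N → geographic: φ = 7.02250001°, λ = 2.25370021°.
UTM 30N (λ₀ = -3°) forward: E = 1081044.465 m, N = 779499.959 m.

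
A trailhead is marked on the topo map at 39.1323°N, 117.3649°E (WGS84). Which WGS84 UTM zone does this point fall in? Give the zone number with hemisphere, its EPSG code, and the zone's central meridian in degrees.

UTM zone = ⌊(λ + 180)/6⌋ + 1; 117.3649° ∈ [114°, 120°) → zone 50.
Hemisphere: N (φ ≥ 0).
Central meridian λ₀ = 6×50 − 183 = 117°.
EPSG code: 32650.

Zone 50N (EPSG:32650), central meridian 117°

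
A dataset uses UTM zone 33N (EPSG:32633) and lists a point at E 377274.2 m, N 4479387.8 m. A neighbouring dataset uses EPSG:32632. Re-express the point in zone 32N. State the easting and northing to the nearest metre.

UTM 33N → geographic: φ = 40.45609993°, λ = 13.55259981°.
UTM 32N (λ₀ = 9°) forward: E = 886075.428 m, N = 4488345.776 m.

E 886075 m, N 4488346 m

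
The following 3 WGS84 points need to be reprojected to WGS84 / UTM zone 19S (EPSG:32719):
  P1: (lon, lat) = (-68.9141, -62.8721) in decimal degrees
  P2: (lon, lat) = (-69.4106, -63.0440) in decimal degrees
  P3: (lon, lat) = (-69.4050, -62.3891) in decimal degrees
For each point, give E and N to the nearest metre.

UTM zone 19S: λ₀ = -69°, k₀ = 0.9996.
P1 (-62.8721°, -68.9141°) → (504370.078, 3028657.983) m.
P2 (-63.0440°, -69.4106°) → (479233.475, 3009442.092) m.
P3 (-62.3891°, -69.4050°) → (479058.324, 3082406.911) m.

P1: E 504370 m, N 3028658 m; P2: E 479233 m, N 3009442 m; P3: E 479058 m, N 3082407 m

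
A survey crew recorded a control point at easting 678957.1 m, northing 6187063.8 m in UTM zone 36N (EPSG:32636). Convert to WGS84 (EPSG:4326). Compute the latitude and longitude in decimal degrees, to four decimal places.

lat 55.7960°, lon 35.8548°

Zone 36N: λ₀ = 33°, k₀ = 0.9996, false easting 500000 m.
Meridian distance M = (N − FN)/k₀ = 6189539.6 m.
Inverse transverse Mercator on WGS84 gives φ = 55.79600011°, λ = 35.85479951°.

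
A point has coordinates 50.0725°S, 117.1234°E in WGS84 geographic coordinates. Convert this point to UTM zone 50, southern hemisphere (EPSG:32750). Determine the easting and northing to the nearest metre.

E 508830 m, N 4453301 m

Zone 50 central meridian λ₀ = 6×50 − 183 = 117°; Δλ = +0.1234°.
Transverse Mercator on WGS84 with k₀ = 0.9996 gives E = 508830.409 m, N = 4453301.073 m.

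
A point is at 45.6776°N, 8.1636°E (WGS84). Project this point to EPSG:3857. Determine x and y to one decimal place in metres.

x 908767.8 m, y 5728834.1 m

Web Mercator is spherical with R = a = 6378137 m.
x = R·λ = 6378137 × 0.142481699 = 908767.795 m.
y = R·ln tan(π/4 + φ/2) = 6378137 × 0.898198653 = 5728834.064 m.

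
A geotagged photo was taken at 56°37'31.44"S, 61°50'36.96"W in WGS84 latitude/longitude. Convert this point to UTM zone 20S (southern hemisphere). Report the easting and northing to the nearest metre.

E 570951 m, N 3723714 m

Zone 20 central meridian λ₀ = 6×20 − 183 = -63°; Δλ = +1.1564°.
Transverse Mercator on WGS84 with k₀ = 0.9996 gives E = 570951.250 m, N = 3723713.582 m.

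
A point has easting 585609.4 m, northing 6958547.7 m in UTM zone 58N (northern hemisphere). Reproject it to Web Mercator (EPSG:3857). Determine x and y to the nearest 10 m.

Unproject from UTM 58N (λ₀ = 165°) → φ = 62.74729973°, λ = 166.67580080°.
Web Mercator (R = 6378137 m): x = 18554265.273 m, y = 9038554.671 m.

x 18554270 m, y 9038550 m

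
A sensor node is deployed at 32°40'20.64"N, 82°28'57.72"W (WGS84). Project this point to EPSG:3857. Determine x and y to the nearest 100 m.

Web Mercator is spherical with R = a = 6378137 m.
x = R·λ = 6378137 × -1.439594691 = -9181932.163 m.
y = R·ln tan(π/4 + φ/2) = 6378137 × 0.603922562 = 3851900.837 m.

x -9181900 m, y 3851900 m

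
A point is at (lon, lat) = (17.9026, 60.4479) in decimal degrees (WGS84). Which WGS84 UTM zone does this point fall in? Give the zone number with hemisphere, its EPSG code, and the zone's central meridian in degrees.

UTM zone = ⌊(λ + 180)/6⌋ + 1; 17.9026° ∈ [12°, 18°) → zone 33.
Hemisphere: N (φ ≥ 0).
Central meridian λ₀ = 6×33 − 183 = 15°.
EPSG code: 32633.

Zone 33N (EPSG:32633), central meridian 15°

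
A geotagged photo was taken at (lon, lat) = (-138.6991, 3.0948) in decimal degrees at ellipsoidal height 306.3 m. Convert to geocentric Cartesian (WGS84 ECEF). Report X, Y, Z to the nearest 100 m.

WGS84: a = 6378137 m, e² = 0.006694380; N(φ) = a/√(1−e²sin²φ) = 6378199.227 m.
X = (N+h)·cosφ·cosλ = -4784887.704 m; Y = (N+h)·cosφ·sinλ = -4203759.732 m; Z = (N(1−e²)+h)·sinφ = 342058.766 m.

X -4784900 m, Y -4203800 m, Z 342100 m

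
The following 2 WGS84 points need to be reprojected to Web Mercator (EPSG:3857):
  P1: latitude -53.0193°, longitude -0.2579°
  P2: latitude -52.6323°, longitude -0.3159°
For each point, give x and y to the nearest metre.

P1: x -28709 m, y -6986569 m; P2: x -35166 m, y -6915271 m

Web Mercator: x = R·λ, y = R·ln tan(π/4+φ/2), R = 6378137 m.
P1 (-53.0193°, -0.2579°) → (-28709.297, -6986568.696) m.
P2 (-52.6323°, -0.3159°) → (-35165.827, -6915270.896) m.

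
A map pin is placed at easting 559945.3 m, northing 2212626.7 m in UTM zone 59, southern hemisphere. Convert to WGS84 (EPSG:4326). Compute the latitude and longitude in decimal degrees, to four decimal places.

lat -70.1858°, lon 172.5847°

Zone 59S: λ₀ = 171°, k₀ = 0.9996, false easting 500000 m, false northing 10000000 m.
Meridian distance M = (N − FN)/k₀ = -7790489.5 m.
Inverse transverse Mercator on WGS84 gives φ = -70.18580037°, λ = 172.58470053°.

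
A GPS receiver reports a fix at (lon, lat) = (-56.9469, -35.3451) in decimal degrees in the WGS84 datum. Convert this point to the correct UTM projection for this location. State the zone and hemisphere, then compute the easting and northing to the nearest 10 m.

Zone 21S: E 504830 m, N 6088680 m

Longitude -56.9469° lies in the 6° band [-60°, -54°), giving zone 21; latitude is south of the equator, so 21S.
Zone 21 central meridian λ₀ = 6×21 − 183 = -57°; Δλ = +0.0531°.
Transverse Mercator on WGS84 with k₀ = 0.9996 gives E = 504825.032 m, N = 6088684.272 m.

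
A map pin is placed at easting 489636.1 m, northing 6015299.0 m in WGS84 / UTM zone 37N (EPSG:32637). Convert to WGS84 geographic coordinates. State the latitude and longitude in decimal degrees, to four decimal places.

Zone 37N: λ₀ = 39°, k₀ = 0.9996, false easting 500000 m.
Meridian distance M = (N − FN)/k₀ = 6017706.1 m.
Inverse transverse Mercator on WGS84 gives φ = 54.28550020°, λ = 38.84080074°.

lat 54.2855°, lon 38.8408°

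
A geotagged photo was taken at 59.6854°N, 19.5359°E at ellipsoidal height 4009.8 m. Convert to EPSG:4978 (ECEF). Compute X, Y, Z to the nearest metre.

X 3043522 m, Y 1079914 m, Z 5486331 m

WGS84: a = 6378137 m, e² = 0.006694380; N(φ) = a/√(1−e²sin²φ) = 6394106.567 m.
X = (N+h)·cosφ·cosλ = 3043522.419 m; Y = (N+h)·cosφ·sinλ = 1079914.417 m; Z = (N(1−e²)+h)·sinφ = 5486330.686 m.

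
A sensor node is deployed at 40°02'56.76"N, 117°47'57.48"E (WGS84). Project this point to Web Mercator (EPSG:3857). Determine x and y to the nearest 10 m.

Web Mercator is spherical with R = a = 6378137 m.
x = R·λ = 6378137 × 2.055985642 = 13113358.092 m.
y = R·ln tan(π/4 + φ/2) = 6378137 × 0.764028732 = 4873079.925 m.

x 13113360 m, y 4873080 m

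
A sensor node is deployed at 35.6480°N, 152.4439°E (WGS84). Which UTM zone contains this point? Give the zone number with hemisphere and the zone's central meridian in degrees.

Zone 56N, central meridian 153°

UTM zone = ⌊(λ + 180)/6⌋ + 1; 152.4439° ∈ [150°, 156°) → zone 56.
Hemisphere: N (φ ≥ 0).
Central meridian λ₀ = 6×56 − 183 = 153°.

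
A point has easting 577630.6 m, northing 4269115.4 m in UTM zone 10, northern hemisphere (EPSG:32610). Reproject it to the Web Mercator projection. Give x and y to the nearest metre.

x -13593101 m, y 4659851 m

Unproject from UTM 10N (λ₀ = -123°) → φ = 38.56710036°, λ = -122.10889988°.
Web Mercator (R = 6378137 m): x = -13593100.556 m, y = 4659850.755 m.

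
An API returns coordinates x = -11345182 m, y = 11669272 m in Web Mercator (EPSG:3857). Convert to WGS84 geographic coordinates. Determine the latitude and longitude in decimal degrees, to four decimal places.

R = 6378137 m. λ = x/R = -101.91550392°.
φ = 2·arctan(exp(y/R)) − 90° = 2·arctan(6.23123) − 90° = 71.76560029°.

lat 71.7656°, lon -101.9155°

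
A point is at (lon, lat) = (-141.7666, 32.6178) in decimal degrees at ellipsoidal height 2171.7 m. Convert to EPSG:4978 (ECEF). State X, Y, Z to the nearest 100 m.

WGS84: a = 6378137 m, e² = 0.006694380; N(φ) = a/√(1−e²sin²φ) = 6384349.097 m.
X = (N+h)·cosφ·cosλ = -4225396.903 m; Y = (N+h)·cosφ·sinλ = -3329049.771 m; Z = (N(1−e²)+h)·sinφ = 3419504.311 m.

X -4225400 m, Y -3329000 m, Z 3419500 m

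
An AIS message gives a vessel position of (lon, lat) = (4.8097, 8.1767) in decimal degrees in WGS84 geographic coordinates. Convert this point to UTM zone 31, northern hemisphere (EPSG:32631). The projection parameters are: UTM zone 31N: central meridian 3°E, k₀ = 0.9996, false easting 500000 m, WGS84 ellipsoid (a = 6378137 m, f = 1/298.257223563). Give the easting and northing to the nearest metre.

E 699373 m, N 904280 m

Zone 31 central meridian λ₀ = 6×31 − 183 = 3°; Δλ = +1.8097°.
Transverse Mercator on WGS84 with k₀ = 0.9996 gives E = 699372.683 m, N = 904280.322 m.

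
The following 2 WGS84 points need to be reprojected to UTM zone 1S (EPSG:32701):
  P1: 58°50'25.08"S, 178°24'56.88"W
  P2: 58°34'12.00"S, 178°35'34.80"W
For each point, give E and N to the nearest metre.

P1: E 418287 m, N 3476866 m; P2: E 407345 m, N 3506728 m

UTM zone 1S: λ₀ = -177°, k₀ = 0.9996.
P1 (-58.8403°, -178.4158°) → (418286.547, 3476866.449) m.
P2 (-58.5700°, -178.5930°) → (407345.444, 3506727.955) m.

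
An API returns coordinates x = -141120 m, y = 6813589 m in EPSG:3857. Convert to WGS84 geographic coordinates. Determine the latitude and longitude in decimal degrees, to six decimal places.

lat 52.074399°, lon -1.267703°

R = 6378137 m. λ = x/R = -1.26770253°.
φ = 2·arctan(exp(y/R)) − 90° = 2·arctan(2.91035) − 90° = 52.07439932°.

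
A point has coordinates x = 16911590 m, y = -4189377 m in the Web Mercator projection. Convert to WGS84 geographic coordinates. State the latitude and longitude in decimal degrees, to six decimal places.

R = 6378137 m. λ = x/R = 151.91939776°.
φ = 2·arctan(exp(y/R)) − 90° = 2·arctan(0.51849) − 90° = -35.18739774°.

lat -35.187398°, lon 151.919398°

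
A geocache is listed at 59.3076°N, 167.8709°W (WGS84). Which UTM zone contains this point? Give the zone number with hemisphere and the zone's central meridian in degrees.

UTM zone = ⌊(λ + 180)/6⌋ + 1; -167.8709° ∈ [-168°, -162°) → zone 3.
Hemisphere: N (φ ≥ 0).
Central meridian λ₀ = 6×3 − 183 = -165°.

Zone 3N, central meridian -165°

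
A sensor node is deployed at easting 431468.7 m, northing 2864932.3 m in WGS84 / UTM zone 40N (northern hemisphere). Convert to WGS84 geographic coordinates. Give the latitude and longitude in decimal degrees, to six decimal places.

lat 25.901300°, lon 56.315800°

Zone 40N: λ₀ = 57°, k₀ = 0.9996, false easting 500000 m.
Meridian distance M = (N − FN)/k₀ = 2866078.7 m.
Inverse transverse Mercator on WGS84 gives φ = 25.90130037°, λ = 56.31579972°.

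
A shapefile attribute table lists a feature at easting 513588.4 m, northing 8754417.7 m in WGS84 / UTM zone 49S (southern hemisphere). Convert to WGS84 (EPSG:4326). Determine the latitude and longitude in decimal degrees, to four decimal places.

lat -11.2677°, lon 111.1245°

Zone 49S: λ₀ = 111°, k₀ = 0.9996, false easting 500000 m, false northing 10000000 m.
Meridian distance M = (N − FN)/k₀ = -1246080.7 m.
Inverse transverse Mercator on WGS84 gives φ = -11.26770005°, λ = 111.12449956°.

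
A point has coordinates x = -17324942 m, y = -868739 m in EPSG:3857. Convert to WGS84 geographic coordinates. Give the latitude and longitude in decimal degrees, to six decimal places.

R = 6378137 m. λ = x/R = -155.63260195°.
φ = 2·arctan(exp(y/R)) − 90° = 2·arctan(0.87266) − 90° = -7.779996505°.

lat -7.779997°, lon -155.632602°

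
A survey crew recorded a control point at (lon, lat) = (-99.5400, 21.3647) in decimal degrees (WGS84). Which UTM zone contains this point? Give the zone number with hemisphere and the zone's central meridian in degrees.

Zone 14N, central meridian -99°

UTM zone = ⌊(λ + 180)/6⌋ + 1; -99.5400° ∈ [-102°, -96°) → zone 14.
Hemisphere: N (φ ≥ 0).
Central meridian λ₀ = 6×14 − 183 = -99°.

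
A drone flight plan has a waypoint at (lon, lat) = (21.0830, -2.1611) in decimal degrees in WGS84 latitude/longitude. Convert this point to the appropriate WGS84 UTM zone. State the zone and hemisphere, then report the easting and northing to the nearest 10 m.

Zone 34S: E 509230 m, N 9761130 m

Longitude 21.0830° lies in the 6° band [18°, 24°), giving zone 34; latitude is south of the equator, so 34S.
Zone 34 central meridian λ₀ = 6×34 − 183 = 21°; Δλ = +0.0830°.
Transverse Mercator on WGS84 with k₀ = 0.9996 gives E = 509229.300 m, N = 9761132.128 m.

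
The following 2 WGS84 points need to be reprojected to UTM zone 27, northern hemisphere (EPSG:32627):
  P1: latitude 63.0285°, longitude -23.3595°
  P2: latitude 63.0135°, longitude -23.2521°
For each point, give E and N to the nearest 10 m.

UTM zone 27N: λ₀ = -21°, k₀ = 0.9996.
P1 (63.0285°, -23.3595°) → (380621.685, 6990955.750) m.
P2 (63.0135°, -23.2521°) → (385995.328, 6989090.309) m.

P1: E 380620 m, N 6990960 m; P2: E 386000 m, N 6989090 m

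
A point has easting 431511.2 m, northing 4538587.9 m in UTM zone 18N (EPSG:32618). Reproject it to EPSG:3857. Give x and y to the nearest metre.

Unproject from UTM 18N (λ₀ = -75°) → φ = 40.99560000°, λ = -75.81430051°.
Web Mercator (R = 6378137 m): x = -8439609.328 m, y = 5011692.686 m.

x -8439609 m, y 5011693 m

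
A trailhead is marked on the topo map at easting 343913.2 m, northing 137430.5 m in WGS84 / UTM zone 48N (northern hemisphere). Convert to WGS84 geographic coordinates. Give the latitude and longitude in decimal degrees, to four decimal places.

lat 1.2430°, lon 103.5971°

Zone 48N: λ₀ = 105°, k₀ = 0.9996, false easting 500000 m.
Meridian distance M = (N − FN)/k₀ = 137485.5 m.
Inverse transverse Mercator on WGS84 gives φ = 1.24299979°, λ = 103.59710040°.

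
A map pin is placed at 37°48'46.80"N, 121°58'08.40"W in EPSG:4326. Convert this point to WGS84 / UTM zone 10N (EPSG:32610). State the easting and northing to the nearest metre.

Zone 10 central meridian λ₀ = 6×10 − 183 = -123°; Δλ = +1.0310°.
Transverse Mercator on WGS84 with k₀ = 0.9996 gives E = 590749.645 m, N = 4185567.921 m.

E 590750 m, N 4185568 m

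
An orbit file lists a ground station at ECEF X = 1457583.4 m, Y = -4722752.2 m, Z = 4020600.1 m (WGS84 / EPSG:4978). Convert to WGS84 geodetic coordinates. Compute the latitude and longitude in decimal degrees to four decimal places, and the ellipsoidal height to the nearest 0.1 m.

lat 39.3156°, lon -72.8482°, h 1759.4 m

λ = atan2(Y, X) = -72.84820042°; p = √(X²+Y²) = 4942563.9 m.
Bowring's method on WGS84 (a = 6378137 m, b = 6356752.314 m) gives φ = 39.31559996°, h = 1759.404 m.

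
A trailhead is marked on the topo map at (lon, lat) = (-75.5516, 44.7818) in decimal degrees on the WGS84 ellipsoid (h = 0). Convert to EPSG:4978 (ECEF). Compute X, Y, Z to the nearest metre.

X 1131445 m, Y -4391284 m, Z 4470170 m

WGS84: a = 6378137 m, e² = 0.006694380; N(φ) = a/√(1−e²sin²φ) = 6388756.580 m.
X = (N+h)·cosφ·cosλ = 1131445.034 m; Y = (N+h)·cosφ·sinλ = -4391284.171 m; Z = (N(1−e²)+h)·sinφ = 4470169.531 m.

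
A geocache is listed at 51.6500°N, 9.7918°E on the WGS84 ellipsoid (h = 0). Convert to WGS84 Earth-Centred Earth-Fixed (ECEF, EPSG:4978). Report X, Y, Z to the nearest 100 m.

X 3907800 m, Y 674400 m, Z 4978700 m

WGS84: a = 6378137 m, e² = 0.006694380; N(φ) = a/√(1−e²sin²φ) = 6391307.749 m.
X = (N+h)·cosφ·cosλ = 3907804.586 m; Y = (N+h)·cosφ·sinλ = 674419.113 m; Z = (N(1−e²)+h)·sinφ = 4978734.427 m.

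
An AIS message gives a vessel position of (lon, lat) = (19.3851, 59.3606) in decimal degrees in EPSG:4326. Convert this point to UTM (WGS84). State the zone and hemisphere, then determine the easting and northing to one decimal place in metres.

Zone 34N: E 408198.0 m, N 6581319.4 m

Longitude 19.3851° lies in the 6° band [18°, 24°), giving zone 34; latitude is north of the equator, so 34N.
Zone 34 central meridian λ₀ = 6×34 − 183 = 21°; Δλ = -1.6149°.
Transverse Mercator on WGS84 with k₀ = 0.9996 gives E = 408198.036 m, N = 6581319.386 m.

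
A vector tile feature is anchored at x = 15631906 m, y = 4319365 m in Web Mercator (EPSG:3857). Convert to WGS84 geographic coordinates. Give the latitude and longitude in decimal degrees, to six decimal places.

R = 6378137 m. λ = x/R = 140.42380080°.
φ = 2·arctan(exp(y/R)) − 90° = 2·arctan(1.96839) − 90° = 36.13610204°.

lat 36.136102°, lon 140.423801°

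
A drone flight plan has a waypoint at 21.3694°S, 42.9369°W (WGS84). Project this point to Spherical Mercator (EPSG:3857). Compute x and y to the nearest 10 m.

Web Mercator is spherical with R = a = 6378137 m.
x = R·λ = 6378137 × -0.749390276 = -4779713.844 m.
y = R·ln tan(π/4 + φ/2) = 6378137 × -0.381926649 = -2435980.492 m.

x -4779710 m, y -2435980 m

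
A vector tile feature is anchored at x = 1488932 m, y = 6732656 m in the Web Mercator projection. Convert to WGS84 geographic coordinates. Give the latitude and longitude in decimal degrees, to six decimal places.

lat 51.625298°, lon 13.375304°

R = 6378137 m. λ = x/R = 13.37530373°.
φ = 2·arctan(exp(y/R)) − 90° = 2·arctan(2.87365) − 90° = 51.62529782°.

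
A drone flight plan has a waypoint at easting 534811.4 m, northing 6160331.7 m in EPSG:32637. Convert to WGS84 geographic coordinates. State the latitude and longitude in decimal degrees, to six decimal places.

Zone 37N: λ₀ = 39°, k₀ = 0.9996, false easting 500000 m.
Meridian distance M = (N − FN)/k₀ = 6162796.8 m.
Inverse transverse Mercator on WGS84 gives φ = 55.58770017°, λ = 39.55230071°.

lat 55.587700°, lon 39.552301°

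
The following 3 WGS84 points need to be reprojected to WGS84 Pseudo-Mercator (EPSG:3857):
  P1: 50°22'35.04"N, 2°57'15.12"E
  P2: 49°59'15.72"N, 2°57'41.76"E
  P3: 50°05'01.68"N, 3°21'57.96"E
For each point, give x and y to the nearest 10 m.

P1: x 328860 m, y 6511720 m; P2: x 329680 m, y 6444150 m; P3: x 374710 m, y 6460800 m

Web Mercator: x = R·λ, y = R·ln tan(π/4+φ/2), R = 6378137 m.
P1 (50.3764°, 2.9542°) → (328860.040, 6511718.678) m.
P2 (49.9877°, 2.9616°) → (329683.804, 6444145.970) m.
P3 (50.0838°, 3.3661°) → (374712.538, 6460801.193) m.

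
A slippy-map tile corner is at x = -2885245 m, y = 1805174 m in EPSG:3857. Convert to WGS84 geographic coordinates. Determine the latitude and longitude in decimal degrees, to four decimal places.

lat 16.0039°, lon -25.9186°

R = 6378137 m. λ = x/R = -25.91859682°.
φ = 2·arctan(exp(y/R)) − 90° = 2·arctan(1.32714) − 90° = 16.00389644°.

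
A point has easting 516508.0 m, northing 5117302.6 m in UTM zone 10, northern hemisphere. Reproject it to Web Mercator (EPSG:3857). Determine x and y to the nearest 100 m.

Unproject from UTM 10N (λ₀ = -123°) → φ = 46.20909984°, λ = -122.78599978°.
Web Mercator (R = 6378137 m): x = -13668474.972 m, y = 5813921.168 m.

x -13668500 m, y 5813900 m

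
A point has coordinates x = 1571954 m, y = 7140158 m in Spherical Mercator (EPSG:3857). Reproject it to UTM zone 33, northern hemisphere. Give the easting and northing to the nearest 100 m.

Web Mercator inverse (R = 6378137 m) → φ = 53.84130253°, λ = 14.12110304°.
UTM 33N forward: E = 442170.495 m, N = 5966223.262 m.

E 442200 m, N 5966200 m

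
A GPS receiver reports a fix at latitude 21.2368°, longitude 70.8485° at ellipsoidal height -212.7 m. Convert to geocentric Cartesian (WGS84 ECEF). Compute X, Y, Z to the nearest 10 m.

X 1951150 m, Y 5618260 m, Z 2295780 m

WGS84: a = 6378137 m, e² = 0.006694380; N(φ) = a/√(1−e²sin²φ) = 6380939.936 m.
X = (N+h)·cosφ·cosλ = 1951153.209 m; Y = (N+h)·cosφ·sinλ = 5618257.138 m; Z = (N(1−e²)+h)·sinφ = 2295775.247 m.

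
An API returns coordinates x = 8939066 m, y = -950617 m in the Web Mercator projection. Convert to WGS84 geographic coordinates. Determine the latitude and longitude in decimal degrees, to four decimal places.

lat -8.5081°, lon 80.3010°

R = 6378137 m. λ = x/R = 80.30099614°.
φ = 2·arctan(exp(y/R)) − 90° = 2·arctan(0.86153) − 90° = -8.50809628°.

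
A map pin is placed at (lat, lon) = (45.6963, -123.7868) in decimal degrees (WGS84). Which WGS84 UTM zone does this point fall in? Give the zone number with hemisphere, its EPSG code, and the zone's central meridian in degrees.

UTM zone = ⌊(λ + 180)/6⌋ + 1; -123.7868° ∈ [-126°, -120°) → zone 10.
Hemisphere: N (φ ≥ 0).
Central meridian λ₀ = 6×10 − 183 = -123°.
EPSG code: 32610.

Zone 10N (EPSG:32610), central meridian -123°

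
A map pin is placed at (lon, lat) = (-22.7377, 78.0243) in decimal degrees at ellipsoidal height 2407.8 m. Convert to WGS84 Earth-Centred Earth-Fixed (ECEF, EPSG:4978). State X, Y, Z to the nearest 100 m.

WGS84: a = 6378137 m, e² = 0.006694380; N(φ) = a/√(1−e²sin²φ) = 6398665.347 m.
X = (N+h)·cosφ·cosλ = 1224979.738 m; Y = (N+h)·cosφ·sinλ = -513367.449 m; Z = (N(1−e²)+h)·sinφ = 6219855.394 m.

X 1225000 m, Y -513400 m, Z 6219900 m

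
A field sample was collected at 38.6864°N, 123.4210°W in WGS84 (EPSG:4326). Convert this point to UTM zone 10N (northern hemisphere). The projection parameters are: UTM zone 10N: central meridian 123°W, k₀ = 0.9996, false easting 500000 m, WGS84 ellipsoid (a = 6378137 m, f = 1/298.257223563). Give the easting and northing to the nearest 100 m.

E 463400 m, N 4282100 m

Zone 10 central meridian λ₀ = 6×10 − 183 = -123°; Δλ = -0.4210°.
Transverse Mercator on WGS84 with k₀ = 0.9996 gives E = 463384.425 m, N = 4282061.076 m.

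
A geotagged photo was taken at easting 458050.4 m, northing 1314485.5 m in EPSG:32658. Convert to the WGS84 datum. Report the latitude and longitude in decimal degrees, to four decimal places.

lat 11.8906°, lon 164.6148°

Zone 58N: λ₀ = 165°, k₀ = 0.9996, false easting 500000 m.
Meridian distance M = (N − FN)/k₀ = 1315011.5 m.
Inverse transverse Mercator on WGS84 gives φ = 11.89060000°, λ = 164.61480042°.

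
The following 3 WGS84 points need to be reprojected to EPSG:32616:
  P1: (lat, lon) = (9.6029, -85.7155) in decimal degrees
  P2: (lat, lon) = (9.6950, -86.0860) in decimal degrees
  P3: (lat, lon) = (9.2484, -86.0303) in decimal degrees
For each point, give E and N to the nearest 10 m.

UTM zone 16N: λ₀ = -87°, k₀ = 0.9996.
P1 (9.6029°, -85.7155°) → (640954.214, 1061771.841) m.
P2 (9.6950°, -86.0860°) → (600266.334, 1071825.610) m.
P3 (9.2484°, -86.0303°) → (606514.744, 1022459.646) m.

P1: E 640950 m, N 1061770 m; P2: E 600270 m, N 1071830 m; P3: E 606510 m, N 1022460 m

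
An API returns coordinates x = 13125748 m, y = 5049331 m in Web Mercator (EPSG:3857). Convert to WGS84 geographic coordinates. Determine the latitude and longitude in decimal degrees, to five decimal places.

lat 41.25030°, lon 117.91060°

R = 6378137 m. λ = x/R = 117.91060044°.
φ = 2·arctan(exp(y/R)) − 90° = 2·arctan(2.20706) − 90° = 41.25029829°.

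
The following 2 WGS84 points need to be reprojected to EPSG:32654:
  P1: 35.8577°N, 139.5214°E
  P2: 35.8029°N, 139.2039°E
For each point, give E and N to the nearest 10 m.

UTM zone 54N: λ₀ = 141°, k₀ = 0.9996.
P1 (35.8577°, 139.5214°) → (366493.610, 3969174.713) m.
P2 (35.8029°, 139.2039°) → (337711.465, 3963575.887) m.

P1: E 366490 m, N 3969170 m; P2: E 337710 m, N 3963580 m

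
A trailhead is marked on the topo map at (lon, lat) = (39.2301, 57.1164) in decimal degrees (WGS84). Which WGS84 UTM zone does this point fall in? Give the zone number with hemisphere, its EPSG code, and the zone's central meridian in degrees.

Zone 37N (EPSG:32637), central meridian 39°

UTM zone = ⌊(λ + 180)/6⌋ + 1; 39.2301° ∈ [36°, 42°) → zone 37.
Hemisphere: N (φ ≥ 0).
Central meridian λ₀ = 6×37 − 183 = 39°.
EPSG code: 32637.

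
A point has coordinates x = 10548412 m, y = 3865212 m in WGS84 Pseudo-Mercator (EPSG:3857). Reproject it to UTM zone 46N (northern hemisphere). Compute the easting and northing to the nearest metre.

E 664655 m, N 3627490 m

Web Mercator inverse (R = 6378137 m) → φ = 32.77299905°, λ = 94.75799723°.
UTM 46N forward: E = 664654.804 m, N = 3627489.691 m.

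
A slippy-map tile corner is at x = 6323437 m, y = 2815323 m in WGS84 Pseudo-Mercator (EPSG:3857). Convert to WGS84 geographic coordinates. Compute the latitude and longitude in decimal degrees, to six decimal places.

lat 24.507097°, lon 56.804401°

R = 6378137 m. λ = x/R = 56.80440105°.
φ = 2·arctan(exp(y/R)) − 90° = 2·arctan(1.55489) − 90° = 24.50709730°.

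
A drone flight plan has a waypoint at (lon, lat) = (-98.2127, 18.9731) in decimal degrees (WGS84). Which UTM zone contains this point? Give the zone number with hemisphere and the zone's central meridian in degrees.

UTM zone = ⌊(λ + 180)/6⌋ + 1; -98.2127° ∈ [-102°, -96°) → zone 14.
Hemisphere: N (φ ≥ 0).
Central meridian λ₀ = 6×14 − 183 = -99°.

Zone 14N, central meridian -99°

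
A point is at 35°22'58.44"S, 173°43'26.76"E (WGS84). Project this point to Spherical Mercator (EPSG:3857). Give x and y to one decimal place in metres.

Web Mercator is spherical with R = a = 6378137 m.
x = R·λ = 6378137 × 3.032057535 = 19338878.351 m.
y = R·ln tan(π/4 + φ/2) = 6378137 × -0.661014061 = -4216038.240 m.

x 19338878.4 m, y -4216038.2 m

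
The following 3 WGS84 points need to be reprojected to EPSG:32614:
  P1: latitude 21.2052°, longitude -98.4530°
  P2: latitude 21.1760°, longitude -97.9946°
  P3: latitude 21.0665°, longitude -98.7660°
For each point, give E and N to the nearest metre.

UTM zone 14N: λ₀ = -99°, k₀ = 0.9996.
P1 (21.2052°, -98.4530°) → (556771.640, 2344955.983) m.
P2 (21.1760°, -97.9946°) → (604371.034, 2341957.058) m.
P3 (21.0665°, -98.7660°) → (524308.605, 2329525.247) m.

P1: E 556772 m, N 2344956 m; P2: E 604371 m, N 2341957 m; P3: E 524309 m, N 2329525 m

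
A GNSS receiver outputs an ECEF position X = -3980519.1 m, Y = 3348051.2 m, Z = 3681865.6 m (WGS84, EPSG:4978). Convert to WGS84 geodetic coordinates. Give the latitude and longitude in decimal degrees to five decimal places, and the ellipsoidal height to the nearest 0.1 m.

lat 35.47510°, lon 139.93250°, h 1631.9 m

λ = atan2(Y, X) = 139.93250031°; p = √(X²+Y²) = 5201344.0 m.
Bowring's method on WGS84 (a = 6378137 m, b = 6356752.314 m) gives φ = 35.47509998°, h = 1631.918 m.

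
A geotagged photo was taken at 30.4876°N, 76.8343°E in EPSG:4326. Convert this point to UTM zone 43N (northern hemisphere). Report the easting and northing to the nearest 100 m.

E 676100 m, N 3374200 m

Zone 43 central meridian λ₀ = 6×43 − 183 = 75°; Δλ = +1.8343°.
Transverse Mercator on WGS84 with k₀ = 0.9996 gives E = 676057.421 m, N = 3374247.519 m.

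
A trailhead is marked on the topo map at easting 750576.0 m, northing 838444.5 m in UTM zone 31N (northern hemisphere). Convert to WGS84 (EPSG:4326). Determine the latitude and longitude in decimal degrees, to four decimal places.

lat 7.5793°, lon 5.2710°

Zone 31N: λ₀ = 3°, k₀ = 0.9996, false easting 500000 m.
Meridian distance M = (N − FN)/k₀ = 838780.0 m.
Inverse transverse Mercator on WGS84 gives φ = 7.57929963°, λ = 5.27100028°.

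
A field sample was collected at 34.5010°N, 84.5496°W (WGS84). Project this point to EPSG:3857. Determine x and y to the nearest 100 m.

x -9412000 m, y 4096300 m

Web Mercator is spherical with R = a = 6378137 m.
x = R·λ = 6378137 × -1.475668901 = -9412018.419 m.
y = R·ln tan(π/4 + φ/2) = 6378137 × 0.642236772 = 4096274.117 m.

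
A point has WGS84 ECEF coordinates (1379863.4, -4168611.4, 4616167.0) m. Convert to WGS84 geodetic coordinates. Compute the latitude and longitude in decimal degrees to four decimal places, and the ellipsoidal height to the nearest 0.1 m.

λ = atan2(Y, X) = -71.68479956°; p = √(X²+Y²) = 4391052.7 m.
Bowring's method on WGS84 (a = 6378137 m, b = 6356752.314 m) gives φ = 46.62370023°, h = 4171.304 m.

lat 46.6237°, lon -71.6848°, h 4171.3 m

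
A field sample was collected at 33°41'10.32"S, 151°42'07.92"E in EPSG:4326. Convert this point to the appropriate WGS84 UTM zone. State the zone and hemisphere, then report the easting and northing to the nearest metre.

Longitude 151.7022° lies in the 6° band [150°, 156°), giving zone 56; latitude is south of the equator, so 56S.
Zone 56 central meridian λ₀ = 6×56 − 183 = 153°; Δλ = -1.2978°.
Transverse Mercator on WGS84 with k₀ = 0.9996 gives E = 379708.094 m, N = 6271880.955 m.

Zone 56S: E 379708 m, N 6271881 m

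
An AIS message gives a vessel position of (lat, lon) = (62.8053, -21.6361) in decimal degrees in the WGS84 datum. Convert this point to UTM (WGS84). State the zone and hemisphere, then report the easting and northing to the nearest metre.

Longitude -21.6361° lies in the 6° band [-24°, -18°), giving zone 27; latitude is north of the equator, so 27N.
Zone 27 central meridian λ₀ = 6×27 − 183 = -21°; Δλ = -0.6361°.
Transverse Mercator on WGS84 with k₀ = 0.9996 gives E = 467565.901 m, N = 6964056.755 m.

Zone 27N: E 467566 m, N 6964057 m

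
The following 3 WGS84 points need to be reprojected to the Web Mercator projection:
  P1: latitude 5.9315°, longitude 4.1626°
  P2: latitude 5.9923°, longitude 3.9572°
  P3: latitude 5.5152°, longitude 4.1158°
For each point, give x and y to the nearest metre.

P1: x 463379 m, y 661474 m; P2: x 440513 m, y 668279 m; P3: x 458169 m, y 614900 m

Web Mercator: x = R·λ, y = R·ln tan(π/4+φ/2), R = 6378137 m.
P1 (5.9315°, 4.1626°) → (463378.512, 661474.149) m.
P2 (5.9923°, 3.9572°) → (440513.489, 668279.182) m.
P3 (5.5152°, 4.1158°) → (458168.760, 614899.567) m.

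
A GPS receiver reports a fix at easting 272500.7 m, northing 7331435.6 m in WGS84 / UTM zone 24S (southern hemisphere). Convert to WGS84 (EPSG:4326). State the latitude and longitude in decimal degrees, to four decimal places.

lat -24.1131°, lon -41.2383°

Zone 24S: λ₀ = -39°, k₀ = 0.9996, false easting 500000 m, false northing 10000000 m.
Meridian distance M = (N − FN)/k₀ = -2669632.3 m.
Inverse transverse Mercator on WGS84 gives φ = -24.11309975°, λ = -41.23829990°.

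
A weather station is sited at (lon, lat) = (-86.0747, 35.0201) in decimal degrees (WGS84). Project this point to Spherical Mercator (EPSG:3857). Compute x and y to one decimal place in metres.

Web Mercator is spherical with R = a = 6378137 m.
x = R·λ = 6378137 × -1.502286918 = -9581791.774 m.
y = R·ln tan(π/4 + φ/2) = 6378137 × 0.653264894 = 4166612.989 m.

x -9581791.8 m, y 4166613.0 m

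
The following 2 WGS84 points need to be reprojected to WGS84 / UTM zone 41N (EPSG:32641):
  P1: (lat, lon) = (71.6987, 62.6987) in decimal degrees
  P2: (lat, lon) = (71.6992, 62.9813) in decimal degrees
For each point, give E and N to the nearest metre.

P1: E 489440 m, N 7955352 m; P2: E 499345 m, N 7955381 m

UTM zone 41N: λ₀ = 63°, k₀ = 0.9996.
P1 (71.6987°, 62.6987°) → (489440.137, 7955351.905) m.
P2 (71.6992°, 62.9813°) → (499344.623, 7955381.414) m.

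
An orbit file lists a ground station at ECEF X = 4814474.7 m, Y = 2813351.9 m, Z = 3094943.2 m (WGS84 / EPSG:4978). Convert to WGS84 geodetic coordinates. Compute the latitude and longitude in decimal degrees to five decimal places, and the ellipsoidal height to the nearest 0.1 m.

lat 29.19490°, lon 30.30000°, h 4440.8 m

λ = atan2(Y, X) = 30.30000033°; p = √(X²+Y²) = 5576209.8 m.
Bowring's method on WGS84 (a = 6378137 m, b = 6356752.314 m) gives φ = 29.19489999°, h = 4440.786 m.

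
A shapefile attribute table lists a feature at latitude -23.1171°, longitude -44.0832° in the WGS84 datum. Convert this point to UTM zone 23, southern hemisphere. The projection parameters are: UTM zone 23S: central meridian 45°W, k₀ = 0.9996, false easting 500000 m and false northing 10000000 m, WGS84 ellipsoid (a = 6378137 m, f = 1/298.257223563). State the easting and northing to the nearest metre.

Zone 23 central meridian λ₀ = 6×23 − 183 = -45°; Δλ = +0.9168°.
Transverse Mercator on WGS84 with k₀ = 0.9996 gives E = 593876.612 m, N = 7443222.309 m.

E 593877 m, N 7443222 m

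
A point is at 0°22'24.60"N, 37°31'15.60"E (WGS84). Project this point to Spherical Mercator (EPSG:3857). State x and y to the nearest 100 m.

Web Mercator is spherical with R = a = 6378137 m.
x = R·λ = 6378137 × 0.654864989 = 4176818.614 m.
y = R·ln tan(π/4 + φ/2) = 6378137 × 0.006518851 = 41578.124 m.

x 4176800 m, y 41600 m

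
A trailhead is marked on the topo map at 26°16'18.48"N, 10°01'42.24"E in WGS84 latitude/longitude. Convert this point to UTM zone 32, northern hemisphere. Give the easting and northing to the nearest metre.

Zone 32 central meridian λ₀ = 6×32 − 183 = 9°; Δλ = +1.0284°.
Transverse Mercator on WGS84 with k₀ = 0.9996 gives E = 602685.258 m, N = 2906192.471 m.

E 602685 m, N 2906192 m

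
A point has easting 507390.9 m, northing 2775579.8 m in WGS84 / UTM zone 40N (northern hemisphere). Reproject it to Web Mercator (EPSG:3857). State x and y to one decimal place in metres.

x 6353370.7 m, y 2887540.7 m

Unproject from UTM 40N (λ₀ = 57°) → φ = 25.09600032°, λ = 57.07329975°.
Web Mercator (R = 6378137 m): x = 6353370.666 m, y = 2887540.715 m.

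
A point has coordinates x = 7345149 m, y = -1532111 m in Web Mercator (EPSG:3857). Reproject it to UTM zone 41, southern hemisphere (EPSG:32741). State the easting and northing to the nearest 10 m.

E 822730 m, N 8490910 m

Web Mercator inverse (R = 6378137 m) → φ = -13.63270408°, λ = 65.98259611°.
UTM 41S forward: E = 822728.307 m, N = 8490913.026 m.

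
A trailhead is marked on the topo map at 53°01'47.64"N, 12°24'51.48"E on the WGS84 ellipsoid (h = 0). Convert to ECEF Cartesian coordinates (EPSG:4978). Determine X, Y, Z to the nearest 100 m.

X 3754100 m, Y 826400 m, Z 5072500 m

WGS84: a = 6378137 m, e² = 0.006694380; N(φ) = a/√(1−e²sin²φ) = 6391808.224 m.
X = (N+h)·cosφ·cosλ = 3754143.369 m; Y = (N+h)·cosφ·sinλ = 826384.266 m; Z = (N(1−e²)+h)·sinφ = 5072545.330 m.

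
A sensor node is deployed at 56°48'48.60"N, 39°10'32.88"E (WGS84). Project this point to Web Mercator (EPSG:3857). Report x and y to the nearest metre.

x 4361030 m, y 7722095 m

Web Mercator is spherical with R = a = 6378137 m.
x = R·λ = 6378137 × 0.683746697 = 4361030.107 m.
y = R·ln tan(π/4 + φ/2) = 6378137 × 1.210713229 = 7722094.839 m.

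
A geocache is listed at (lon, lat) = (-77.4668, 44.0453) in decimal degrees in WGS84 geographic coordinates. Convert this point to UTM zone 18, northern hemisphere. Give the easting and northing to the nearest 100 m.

Zone 18 central meridian λ₀ = 6×18 − 183 = -75°; Δλ = -2.4668°.
Transverse Mercator on WGS84 with k₀ = 0.9996 gives E = 302374.915 m, N = 4879862.839 m.

E 302400 m, N 4879900 m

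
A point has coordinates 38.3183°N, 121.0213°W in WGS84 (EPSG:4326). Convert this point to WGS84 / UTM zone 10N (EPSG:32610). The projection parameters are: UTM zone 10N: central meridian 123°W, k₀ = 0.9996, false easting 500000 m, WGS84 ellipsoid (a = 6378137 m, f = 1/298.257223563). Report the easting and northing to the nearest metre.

Zone 10 central meridian λ₀ = 6×10 − 183 = -123°; Δλ = +1.9787°.
Transverse Mercator on WGS84 with k₀ = 0.9996 gives E = 672979.035 m, N = 4242984.407 m.

E 672979 m, N 4242984 m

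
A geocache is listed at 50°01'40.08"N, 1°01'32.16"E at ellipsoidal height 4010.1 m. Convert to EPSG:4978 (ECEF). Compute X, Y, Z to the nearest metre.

X 4107413 m, Y 73531 m, Z 4867849 m

WGS84: a = 6378137 m, e² = 0.006694380; N(φ) = a/√(1−e²sin²φ) = 6390712.305 m.
X = (N+h)·cosφ·cosλ = 4107412.894 m; Y = (N+h)·cosφ·sinλ = 73530.942 m; Z = (N(1−e²)+h)·sinφ = 4867849.240 m.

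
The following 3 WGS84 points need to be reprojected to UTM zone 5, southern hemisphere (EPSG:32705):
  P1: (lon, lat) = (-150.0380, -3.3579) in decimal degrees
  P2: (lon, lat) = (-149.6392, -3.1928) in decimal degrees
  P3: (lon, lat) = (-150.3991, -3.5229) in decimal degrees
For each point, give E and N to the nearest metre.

P1: E 829181 m, N 9628348 m; P2: E 873611 m, N 9646485 m; P3: E 788971 m, N 9610206 m

UTM zone 5S: λ₀ = -153°, k₀ = 0.9996.
P1 (-3.3579°, -150.0380°) → (829180.980, 9628348.173) m.
P2 (-3.1928°, -149.6392°) → (873610.692, 9646485.184) m.
P3 (-3.5229°, -150.3991°) → (788970.975, 9610205.544) m.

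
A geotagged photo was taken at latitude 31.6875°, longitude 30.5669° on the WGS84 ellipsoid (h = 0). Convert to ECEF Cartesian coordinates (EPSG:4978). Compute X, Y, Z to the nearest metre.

WGS84: a = 6378137 m, e² = 0.006694380; N(φ) = a/√(1−e²sin²φ) = 6384035.860 m.
X = (N+h)·cosφ·cosλ = 4677440.398 m; Y = (N+h)·cosφ·sinλ = 2762584.518 m; Z = (N(1−e²)+h)·sinφ = 3330995.557 m.

X 4677440 m, Y 2762585 m, Z 3330996 m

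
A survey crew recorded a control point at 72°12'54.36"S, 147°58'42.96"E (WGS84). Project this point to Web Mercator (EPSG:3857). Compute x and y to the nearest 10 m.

Web Mercator is spherical with R = a = 6378137 m.
x = R·λ = 6378137 × 2.582713792 = 16472902.400 m.
y = R·ln tan(π/4 + φ/2) = 6378137 × -1.854949651 = -11831123.004 m.

x 16472900 m, y -11831120 m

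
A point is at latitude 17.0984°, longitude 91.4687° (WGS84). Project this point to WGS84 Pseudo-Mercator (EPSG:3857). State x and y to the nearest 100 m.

x 10182200 m, y 1932300 m

Web Mercator is spherical with R = a = 6378137 m.
x = R·λ = 6378137 × 1.596429978 = 10182249.108 m.
y = R·ln tan(π/4 + φ/2) = 6378137 × 0.302954043 = 1932282.392 m.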